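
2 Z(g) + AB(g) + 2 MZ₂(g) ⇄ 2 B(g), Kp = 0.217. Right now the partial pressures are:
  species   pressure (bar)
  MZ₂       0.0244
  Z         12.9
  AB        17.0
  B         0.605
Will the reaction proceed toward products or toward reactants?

at equilibrium

Qp = P(B)² / (P(Z)²·P(AB)·P(MZ₂)²) = (0.605)² / ((12.9)²·(17.0)·(0.0244)²) = 0.217
Qp = 0.217 = Kp, so the system is already at equilibrium.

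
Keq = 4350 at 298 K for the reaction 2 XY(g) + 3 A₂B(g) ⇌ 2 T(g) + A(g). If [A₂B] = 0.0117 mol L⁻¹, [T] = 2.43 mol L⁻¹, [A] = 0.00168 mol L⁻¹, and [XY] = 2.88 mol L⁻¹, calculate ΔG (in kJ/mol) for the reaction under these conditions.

ΔG = -4.37 kJ/mol

Q = [T]²·[A] / ([XY]²·[A₂B]³) = (2.43)²·(0.00168) / ((2.88)²·(0.0117)³) = 747
ΔG = RT ln(Q/Keq) = (8.314 J mol⁻¹ K⁻¹)(298 K) × ln(747/4350)
   = (2.478 kJ/mol)(-1.762) = -4.37 kJ/mol
ΔG < 0, so the forward reaction is spontaneous (proceeds forward).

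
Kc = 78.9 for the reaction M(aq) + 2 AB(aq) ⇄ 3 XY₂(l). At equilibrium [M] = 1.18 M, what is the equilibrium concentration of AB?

[AB] = 0.104 M

(XY₂ is a pure liquid — omitted from Kc.)
At equilibrium, Kc = 1 / ([M]·[AB]²) = 78.9.
1 / ((1.18)·([AB])²) = 78.9
[AB]² = 0.0107 ⇒ [AB] = 0.104 M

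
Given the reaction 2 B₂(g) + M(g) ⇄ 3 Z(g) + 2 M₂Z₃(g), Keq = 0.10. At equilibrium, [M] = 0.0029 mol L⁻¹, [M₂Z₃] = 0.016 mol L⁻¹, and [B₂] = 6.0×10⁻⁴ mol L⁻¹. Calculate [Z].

At equilibrium, Keq = [Z]³·[M₂Z₃]² / ([B₂]²·[M]) = 0.10.
([Z])³·(0.016)² / ((6.0×10⁻⁴)²·(0.0029)) = 0.10
[Z]³ = 4.08×10⁻⁷ ⇒ [Z] = 0.0074 mol L⁻¹

[Z] = 0.0074 mol L⁻¹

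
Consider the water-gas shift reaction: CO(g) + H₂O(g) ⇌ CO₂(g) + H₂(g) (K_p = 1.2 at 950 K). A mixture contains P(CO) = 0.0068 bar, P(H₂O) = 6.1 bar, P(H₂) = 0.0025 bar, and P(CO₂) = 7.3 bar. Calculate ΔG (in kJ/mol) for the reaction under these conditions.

ΔG = -7.92 kJ/mol

Q_p = P(CO₂)·P(H₂) / (P(CO)·P(H₂O)) = (7.3)·(0.0025) / ((0.0068)·(6.1)) = 0.440
ΔG = RT ln(Q_p/K_p) = (8.314 J mol⁻¹ K⁻¹)(950 K) × ln(0.440/1.2)
   = (7.898 kJ/mol)(-1.003) = -7.92 kJ/mol
ΔG < 0, so the forward reaction is spontaneous (proceeds forward).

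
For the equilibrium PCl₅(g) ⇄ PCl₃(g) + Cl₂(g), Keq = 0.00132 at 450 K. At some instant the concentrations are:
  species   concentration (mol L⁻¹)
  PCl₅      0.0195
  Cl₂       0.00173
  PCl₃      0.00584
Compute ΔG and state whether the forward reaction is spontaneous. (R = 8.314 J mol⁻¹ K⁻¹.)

ΔG = -3.50 kJ/mol; the forward reaction is spontaneous

Q = [PCl₃]·[Cl₂] / [PCl₅] = (0.00584)·(0.00173) / (0.0195) = 5.18e-4
ΔG = RT ln(Q/Keq) = (8.314 J mol⁻¹ K⁻¹)(450 K) × ln(5.18e-4/0.00132)
   = (3.741 kJ/mol)(-0.9354) = -3.50 kJ/mol
ΔG < 0, so the forward reaction is spontaneous (proceeds forward).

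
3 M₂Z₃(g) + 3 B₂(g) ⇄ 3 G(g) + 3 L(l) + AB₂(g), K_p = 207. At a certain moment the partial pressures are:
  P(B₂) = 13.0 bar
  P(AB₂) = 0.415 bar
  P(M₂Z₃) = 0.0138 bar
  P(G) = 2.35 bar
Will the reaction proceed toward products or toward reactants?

to the left

(L is a pure liquid — omitted from Q_p.)
Q_p = P(G)³·P(AB₂) / (P(M₂Z₃)³·P(B₂)³) = (2.35)³·(0.415) / ((0.0138)³·(13.0)³) = 933
Q_p = 933 > K_p = 207, so the reverse reaction proceeds.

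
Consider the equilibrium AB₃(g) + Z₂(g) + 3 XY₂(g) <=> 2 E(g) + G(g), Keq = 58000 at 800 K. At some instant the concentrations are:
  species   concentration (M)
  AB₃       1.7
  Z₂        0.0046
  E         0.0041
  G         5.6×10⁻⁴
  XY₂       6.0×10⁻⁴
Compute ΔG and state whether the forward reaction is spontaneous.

ΔG = -15.6 kJ/mol; the forward reaction is spontaneous

Q = [E]²·[G] / ([AB₃]·[Z₂]·[XY₂]³) = (0.0041)²·(5.6×10⁻⁴) / ((1.7)·(0.0046)·(6.0×10⁻⁴)³) = 5570
ΔG = RT ln(Q/Keq) = (8.314 J mol⁻¹ K⁻¹)(800 K) × ln(5570/58000)
   = (6.651 kJ/mol)(-2.343) = -15.6 kJ/mol
ΔG < 0, so the forward reaction is spontaneous (proceeds forward).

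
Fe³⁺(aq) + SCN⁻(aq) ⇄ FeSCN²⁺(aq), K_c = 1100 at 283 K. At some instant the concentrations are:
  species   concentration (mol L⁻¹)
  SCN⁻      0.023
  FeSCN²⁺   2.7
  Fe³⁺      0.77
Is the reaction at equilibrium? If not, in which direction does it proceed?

Q_c = [FeSCN²⁺] / ([Fe³⁺]·[SCN⁻]) = (2.7) / ((0.77)·(0.023)) = 150
Q_c = 150 < K_c = 1100, so the forward reaction proceeds.

toward products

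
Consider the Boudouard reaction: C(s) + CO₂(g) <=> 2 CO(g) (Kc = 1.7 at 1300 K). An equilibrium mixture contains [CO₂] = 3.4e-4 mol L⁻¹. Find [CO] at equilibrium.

(C is a pure solid — omitted from Kc.)
At equilibrium, Kc = [CO]² / [CO₂] = 1.7.
([CO])² / (3.4e-4) = 1.7
[CO]² = 5.78e-4 ⇒ [CO] = 0.024 mol L⁻¹

[CO] = 0.024 mol L⁻¹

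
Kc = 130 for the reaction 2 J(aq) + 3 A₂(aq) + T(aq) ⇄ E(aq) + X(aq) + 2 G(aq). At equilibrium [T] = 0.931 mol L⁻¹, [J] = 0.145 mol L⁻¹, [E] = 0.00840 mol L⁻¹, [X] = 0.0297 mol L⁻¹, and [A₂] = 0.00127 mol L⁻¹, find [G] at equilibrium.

[G] = 0.00457 mol L⁻¹

At equilibrium, Kc = [E]·[X]·[G]² / ([J]²·[A₂]³·[T]) = 130.
(0.00840)·(0.0297)·([G])² / ((0.145)²·(0.00127)³·(0.931)) = 130
[G]² = 2.09×10⁻⁵ ⇒ [G] = 0.00457 mol L⁻¹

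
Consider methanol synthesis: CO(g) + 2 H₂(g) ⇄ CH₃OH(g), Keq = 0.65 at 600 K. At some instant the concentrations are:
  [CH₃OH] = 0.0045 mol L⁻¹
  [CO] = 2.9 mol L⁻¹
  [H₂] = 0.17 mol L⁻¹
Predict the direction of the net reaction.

forward (toward products)

Q = [CH₃OH] / ([CO]·[H₂]²) = (0.0045) / ((2.9)·(0.17)²) = 0.054
Q = 0.054 < Keq = 0.65, so the forward reaction proceeds.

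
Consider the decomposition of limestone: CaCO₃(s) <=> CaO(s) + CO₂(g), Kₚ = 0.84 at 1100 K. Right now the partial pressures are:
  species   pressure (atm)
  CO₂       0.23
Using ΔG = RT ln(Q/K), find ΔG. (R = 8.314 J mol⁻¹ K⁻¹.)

(CaCO₃, CaO are pure solids — omitted from Qₚ.)
Qₚ = P(CO₂) = 0.230
ΔG = RT ln(Qₚ/Kₚ) = (8.314 J mol⁻¹ K⁻¹)(1100 K) × ln(0.230/0.84)
   = (9.145 kJ/mol)(-1.295) = -11.8 kJ/mol
ΔG < 0, so the forward reaction is spontaneous (proceeds forward).

ΔG = -11.8 kJ/mol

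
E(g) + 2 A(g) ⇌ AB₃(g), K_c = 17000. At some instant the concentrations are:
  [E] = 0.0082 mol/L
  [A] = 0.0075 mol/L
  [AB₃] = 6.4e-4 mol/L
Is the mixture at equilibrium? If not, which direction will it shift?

Q_c = [AB₃] / ([E]·[A]²) = (6.4e-4) / ((0.0082)·(0.0075)²) = 1400
Q_c = 1400 < K_c = 17000: net forward reaction.

no; Q < K, reaction proceeds forward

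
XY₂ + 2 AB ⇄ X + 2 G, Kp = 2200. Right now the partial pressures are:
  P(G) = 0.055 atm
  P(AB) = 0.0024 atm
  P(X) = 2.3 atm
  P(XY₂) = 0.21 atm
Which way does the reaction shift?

Qp = P(X)·P(G)² / (P(XY₂)·P(AB)²) = (2.3)·(0.055)² / ((0.21)·(0.0024)²) = 5800
Qp = 5800 > Kp = 2200, so the reverse reaction proceeds.

reverse (toward reactants)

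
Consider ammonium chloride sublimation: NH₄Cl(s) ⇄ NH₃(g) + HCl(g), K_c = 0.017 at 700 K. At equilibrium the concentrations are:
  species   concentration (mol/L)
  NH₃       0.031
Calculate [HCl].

(NH₄Cl is a pure solid — omitted from K_c.)
At equilibrium, K_c = [NH₃]·[HCl] = 0.017.
(0.031)·([HCl]) = 0.017
[HCl] = 0.548 = 0.55 mol/L

[HCl] = 0.55 mol/L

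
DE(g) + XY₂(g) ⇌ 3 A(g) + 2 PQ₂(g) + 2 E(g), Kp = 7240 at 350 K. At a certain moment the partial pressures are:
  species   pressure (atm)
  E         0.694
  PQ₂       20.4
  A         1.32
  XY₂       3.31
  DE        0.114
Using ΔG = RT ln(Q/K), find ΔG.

Qp = P(A)³·P(PQ₂)²·P(E)² / (P(DE)·P(XY₂)) = (1.32)³·(20.4)²·(0.694)² / ((0.114)·(3.31)) = 1220
ΔG = RT ln(Qp/Kp) = (8.314 J mol⁻¹ K⁻¹)(350 K) × ln(1220/7240)
   = (2.910 kJ/mol)(-1.781) = -5.18 kJ/mol
ΔG < 0, so the forward reaction is spontaneous (proceeds forward).

ΔG = -5.18 kJ/mol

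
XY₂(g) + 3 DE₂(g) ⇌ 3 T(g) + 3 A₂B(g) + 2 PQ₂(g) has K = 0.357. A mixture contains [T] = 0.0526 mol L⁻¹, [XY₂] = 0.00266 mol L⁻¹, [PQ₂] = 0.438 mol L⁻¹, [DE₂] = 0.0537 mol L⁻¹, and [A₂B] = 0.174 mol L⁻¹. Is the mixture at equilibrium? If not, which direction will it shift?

yes, at equilibrium

Q = [T]³·[A₂B]³·[PQ₂]² / ([XY₂]·[DE₂]³) = (0.0526)³·(0.174)³·(0.438)² / ((0.00266)·(0.0537)³) = 0.357
Q = 0.357 = K; the system is at equilibrium.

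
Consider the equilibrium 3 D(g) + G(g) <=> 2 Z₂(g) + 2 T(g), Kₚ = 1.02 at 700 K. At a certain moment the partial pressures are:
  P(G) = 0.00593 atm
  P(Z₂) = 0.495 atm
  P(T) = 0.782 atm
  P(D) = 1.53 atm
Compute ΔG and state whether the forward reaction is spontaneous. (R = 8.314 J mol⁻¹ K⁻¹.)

Qₚ = P(Z₂)²·P(T)² / (P(D)³·P(G)) = (0.495)²·(0.782)² / ((1.53)³·(0.00593)) = 7.05
ΔG = RT ln(Qₚ/Kₚ) = (8.314 J mol⁻¹ K⁻¹)(700 K) × ln(7.05/1.02)
   = (5.820 kJ/mol)(1.933) = 11.3 kJ/mol
ΔG > 0, so the forward reaction is non-spontaneous (proceeds in reverse).

ΔG = 11.3 kJ/mol; the forward reaction is non-spontaneous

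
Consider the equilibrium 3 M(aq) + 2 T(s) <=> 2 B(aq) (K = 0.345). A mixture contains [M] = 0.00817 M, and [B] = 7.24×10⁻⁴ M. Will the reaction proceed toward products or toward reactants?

reverse (toward reactants)

(T is a pure solid — omitted from Q.)
Q = [B]² / [M]³ = (7.24×10⁻⁴)² / (0.00817)³ = 0.961
Q = 0.961 > K = 0.345, so the reverse reaction proceeds.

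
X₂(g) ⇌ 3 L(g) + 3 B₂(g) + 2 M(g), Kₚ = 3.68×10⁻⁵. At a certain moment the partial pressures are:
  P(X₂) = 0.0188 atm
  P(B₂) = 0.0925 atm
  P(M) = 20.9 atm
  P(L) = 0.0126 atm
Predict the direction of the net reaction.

Qₚ = P(L)³·P(B₂)³·P(M)² / P(X₂) = (0.0126)³·(0.0925)³·(20.9)² / (0.0188) = 3.68×10⁻⁵
Qₚ = 3.68×10⁻⁵ = Kₚ, so the system is already at equilibrium.

neither direction; the system is at equilibrium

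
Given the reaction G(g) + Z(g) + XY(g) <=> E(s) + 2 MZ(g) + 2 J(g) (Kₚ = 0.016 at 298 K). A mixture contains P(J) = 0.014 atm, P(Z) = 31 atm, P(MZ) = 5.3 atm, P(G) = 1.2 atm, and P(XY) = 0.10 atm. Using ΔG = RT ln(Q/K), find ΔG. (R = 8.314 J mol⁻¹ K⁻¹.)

(E is a pure solid — omitted from Qₚ.)
Qₚ = P(MZ)²·P(J)² / (P(G)·P(Z)·P(XY)) = (5.3)²·(0.014)² / ((1.2)·(31)·(0.10)) = 0.00148
ΔG = RT ln(Qₚ/Kₚ) = (8.314 J mol⁻¹ K⁻¹)(298 K) × ln(0.00148/0.016)
   = (2.478 kJ/mol)(-2.381) = -5.90 kJ/mol
ΔG < 0, so the forward reaction is spontaneous (proceeds forward).

ΔG = -5.90 kJ/mol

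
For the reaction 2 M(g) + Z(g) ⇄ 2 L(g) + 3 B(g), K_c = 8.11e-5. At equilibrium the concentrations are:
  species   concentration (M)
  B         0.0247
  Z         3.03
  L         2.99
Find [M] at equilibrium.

At equilibrium, K_c = [L]²·[B]³ / ([M]²·[Z]) = 8.11e-5.
(2.99)²·(0.0247)³ / (([M])²·(3.03)) = 8.11e-5
[M]² = 0.548 ⇒ [M] = 0.740 M

[M] = 0.740 M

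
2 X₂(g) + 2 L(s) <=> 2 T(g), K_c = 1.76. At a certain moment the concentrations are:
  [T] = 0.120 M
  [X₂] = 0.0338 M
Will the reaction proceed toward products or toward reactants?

toward reactants

(L is a pure solid — omitted from Q_c.)
Q_c = [T]² / [X₂]² = (0.120)² / (0.0338)² = 12.6
Q_c = 12.6 > K_c = 1.76, so the reverse reaction proceeds.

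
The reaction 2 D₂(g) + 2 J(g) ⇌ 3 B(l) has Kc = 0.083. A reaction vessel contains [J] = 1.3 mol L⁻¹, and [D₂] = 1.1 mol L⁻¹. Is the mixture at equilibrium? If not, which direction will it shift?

no; Q > K, reaction proceeds in reverse

(B is a pure liquid — omitted from Qc.)
Qc = 1 / ([D₂]²·[J]²) = 1 / ((1.1)²·(1.3)²) = 0.49
Qc = 0.49 > Kc = 0.083: net reverse reaction.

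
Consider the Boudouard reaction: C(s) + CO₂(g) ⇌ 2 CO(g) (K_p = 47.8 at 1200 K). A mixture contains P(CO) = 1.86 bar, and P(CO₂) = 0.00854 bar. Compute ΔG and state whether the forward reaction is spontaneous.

(C is a pure solid — omitted from Q_p.)
Q_p = P(CO)² / P(CO₂) = (1.86)² / (0.00854) = 405
ΔG = RT ln(Q_p/K_p) = (8.314 J mol⁻¹ K⁻¹)(1200 K) × ln(405/47.8)
   = (9.977 kJ/mol)(2.137) = 21.3 kJ/mol
ΔG > 0, so the forward reaction is non-spontaneous (proceeds in reverse).

ΔG = 21.3 kJ/mol; the forward reaction is non-spontaneous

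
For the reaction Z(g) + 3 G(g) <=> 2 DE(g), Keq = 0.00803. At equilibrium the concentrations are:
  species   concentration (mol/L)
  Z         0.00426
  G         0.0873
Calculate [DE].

At equilibrium, Keq = [DE]² / ([Z]·[G]³) = 0.00803.
([DE])² / ((0.00426)·(0.0873)³) = 0.00803
[DE]² = 2.28×10⁻⁸ ⇒ [DE] = 1.51×10⁻⁴ mol/L

[DE] = 1.51×10⁻⁴ mol/L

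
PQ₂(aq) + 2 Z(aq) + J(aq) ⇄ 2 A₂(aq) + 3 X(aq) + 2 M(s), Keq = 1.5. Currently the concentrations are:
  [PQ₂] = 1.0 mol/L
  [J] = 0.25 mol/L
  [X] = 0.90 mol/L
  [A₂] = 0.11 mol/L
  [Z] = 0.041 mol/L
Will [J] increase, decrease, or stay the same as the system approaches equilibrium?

(M is a pure solid — omitted from Q.)
Q = [A₂]²·[X]³ / ([PQ₂]·[Z]²·[J]) = (0.11)²·(0.90)³ / ((1.0)·(0.041)²·(0.25)) = 21
Q = 21 > Keq = 1.5: net reverse reaction.
J is a reactant, so it increases.

increase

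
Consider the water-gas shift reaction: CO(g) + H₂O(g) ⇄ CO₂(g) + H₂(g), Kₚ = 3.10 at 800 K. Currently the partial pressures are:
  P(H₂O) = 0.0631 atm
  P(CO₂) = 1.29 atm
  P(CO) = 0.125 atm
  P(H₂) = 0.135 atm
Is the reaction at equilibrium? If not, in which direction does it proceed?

toward reactants

Qₚ = P(CO₂)·P(H₂) / (P(CO)·P(H₂O)) = (1.29)·(0.135) / ((0.125)·(0.0631)) = 22.1
Qₚ = 22.1 > Kₚ = 3.10, so the reverse reaction proceeds.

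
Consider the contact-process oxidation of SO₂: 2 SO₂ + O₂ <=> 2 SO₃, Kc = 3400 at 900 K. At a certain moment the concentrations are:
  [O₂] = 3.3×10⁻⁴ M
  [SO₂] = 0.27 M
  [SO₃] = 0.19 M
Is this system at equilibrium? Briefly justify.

no; Q < K, reaction proceeds forward

Qc = [SO₃]² / ([SO₂]²·[O₂]) = (0.19)² / ((0.27)²·(3.3×10⁻⁴)) = 1500
Qc = 1500 < Kc = 3400: net forward reaction.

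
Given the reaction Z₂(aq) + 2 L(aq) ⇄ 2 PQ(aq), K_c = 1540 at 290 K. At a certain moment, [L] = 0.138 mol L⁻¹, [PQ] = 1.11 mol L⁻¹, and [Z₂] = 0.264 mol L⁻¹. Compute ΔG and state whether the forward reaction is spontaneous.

Q_c = [PQ]² / ([Z₂]·[L]²) = (1.11)² / ((0.264)·(0.138)²) = 245
ΔG = RT ln(Q_c/K_c) = (8.314 J mol⁻¹ K⁻¹)(290 K) × ln(245/1540)
   = (2.411 kJ/mol)(-1.838) = -4.43 kJ/mol
ΔG < 0, so the forward reaction is spontaneous (proceeds forward).

ΔG = -4.43 kJ/mol; the forward reaction is spontaneous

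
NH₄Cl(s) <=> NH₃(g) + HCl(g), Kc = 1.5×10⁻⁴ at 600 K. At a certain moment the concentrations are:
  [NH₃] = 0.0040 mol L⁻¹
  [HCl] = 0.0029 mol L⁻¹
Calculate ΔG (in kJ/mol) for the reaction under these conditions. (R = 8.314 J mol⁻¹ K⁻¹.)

ΔG = -12.8 kJ/mol

(NH₄Cl is a pure solid — omitted from Qc.)
Qc = [NH₃]·[HCl] = (0.0040)·(0.0029) = 1.16×10⁻⁵
ΔG = RT ln(Qc/Kc) = (8.314 J mol⁻¹ K⁻¹)(600 K) × ln(1.16×10⁻⁵/1.5×10⁻⁴)
   = (4.988 kJ/mol)(-2.560) = -12.8 kJ/mol
ΔG < 0, so the forward reaction is spontaneous (proceeds forward).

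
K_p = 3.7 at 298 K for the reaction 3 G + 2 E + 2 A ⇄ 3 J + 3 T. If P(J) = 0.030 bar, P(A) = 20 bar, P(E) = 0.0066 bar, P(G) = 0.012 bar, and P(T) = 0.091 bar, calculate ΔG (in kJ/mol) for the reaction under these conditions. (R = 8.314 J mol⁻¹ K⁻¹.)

Q_p = P(J)³·P(T)³ / (P(G)³·P(E)²·P(A)²) = (0.030)³·(0.091)³ / ((0.012)³·(0.0066)²·(20)²) = 0.676
ΔG = RT ln(Q_p/K_p) = (8.314 J mol⁻¹ K⁻¹)(298 K) × ln(0.676/3.7)
   = (2.478 kJ/mol)(-1.700) = -4.21 kJ/mol
ΔG < 0, so the forward reaction is spontaneous (proceeds forward).

ΔG = -4.21 kJ/mol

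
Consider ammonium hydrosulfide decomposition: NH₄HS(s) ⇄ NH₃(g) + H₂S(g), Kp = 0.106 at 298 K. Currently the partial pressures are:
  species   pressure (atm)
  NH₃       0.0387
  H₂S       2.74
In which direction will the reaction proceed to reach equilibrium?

(NH₄HS is a pure solid — omitted from Qp.)
Qp = P(NH₃)·P(H₂S) = (0.0387)·(2.74) = 0.106
Qp = 0.106 = Kp, so the system is already at equilibrium.

neither direction; the system is at equilibrium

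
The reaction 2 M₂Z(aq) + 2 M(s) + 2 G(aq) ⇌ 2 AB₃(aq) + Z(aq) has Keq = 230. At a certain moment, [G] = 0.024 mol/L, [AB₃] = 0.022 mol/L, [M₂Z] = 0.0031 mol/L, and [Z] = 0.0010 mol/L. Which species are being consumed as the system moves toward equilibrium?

M₂Z, M, G (reactants)

(M is a pure solid — omitted from Q.)
Q = [AB₃]²·[Z] / ([M₂Z]²·[G]²) = (0.022)²·(0.0010) / ((0.0031)²·(0.024)²) = 87
Q = 87 < Keq = 230: net forward reaction.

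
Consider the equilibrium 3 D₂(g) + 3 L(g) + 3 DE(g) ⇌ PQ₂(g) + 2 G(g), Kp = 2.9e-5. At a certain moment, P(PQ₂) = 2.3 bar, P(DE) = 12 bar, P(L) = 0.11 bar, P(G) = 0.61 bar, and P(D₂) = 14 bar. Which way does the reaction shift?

toward reactants

Qp = P(PQ₂)·P(G)² / (P(D₂)³·P(L)³·P(DE)³) = (2.3)·(0.61)² / ((14)³·(0.11)³·(12)³) = 1.4e-4
Qp = 1.4e-4 > Kp = 2.9e-5, so the reverse reaction proceeds.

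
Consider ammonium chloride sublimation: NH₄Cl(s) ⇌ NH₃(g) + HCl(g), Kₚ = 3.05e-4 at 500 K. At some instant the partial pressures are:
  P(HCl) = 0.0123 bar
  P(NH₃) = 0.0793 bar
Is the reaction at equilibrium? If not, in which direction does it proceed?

(NH₄Cl is a pure solid — omitted from Qₚ.)
Qₚ = P(NH₃)·P(HCl) = (0.0793)·(0.0123) = 9.75e-4
Qₚ = 9.75e-4 > Kₚ = 3.05e-4, so the reverse reaction proceeds.

in the reverse direction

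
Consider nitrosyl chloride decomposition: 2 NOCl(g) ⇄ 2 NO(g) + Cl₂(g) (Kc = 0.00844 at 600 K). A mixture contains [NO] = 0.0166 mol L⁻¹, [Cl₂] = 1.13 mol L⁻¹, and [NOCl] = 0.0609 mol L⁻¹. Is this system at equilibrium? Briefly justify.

Qc = [NO]²·[Cl₂] / [NOCl]² = (0.0166)²·(1.13) / (0.0609)² = 0.0840
Qc = 0.0840 > Kc = 0.00844: net reverse reaction.

no; Q > K, reaction proceeds in reverse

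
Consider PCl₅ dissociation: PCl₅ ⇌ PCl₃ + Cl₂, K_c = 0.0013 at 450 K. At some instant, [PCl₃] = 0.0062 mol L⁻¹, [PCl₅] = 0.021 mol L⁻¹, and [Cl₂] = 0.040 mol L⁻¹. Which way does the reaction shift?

toward reactants

Q_c = [PCl₃]·[Cl₂] / [PCl₅] = (0.0062)·(0.040) / (0.021) = 0.012
Q_c = 0.012 > K_c = 0.0013, so the reverse reaction proceeds.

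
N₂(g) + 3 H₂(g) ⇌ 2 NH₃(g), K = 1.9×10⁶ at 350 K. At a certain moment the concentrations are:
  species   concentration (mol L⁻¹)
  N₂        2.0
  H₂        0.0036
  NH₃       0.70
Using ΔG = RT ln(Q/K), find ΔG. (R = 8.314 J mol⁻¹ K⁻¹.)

ΔG = 2.96 kJ/mol

Q = [NH₃]² / ([N₂]·[H₂]³) = (0.70)² / ((2.0)·(0.0036)³) = 5.25×10⁶
ΔG = RT ln(Q/K) = (8.314 J mol⁻¹ K⁻¹)(350 K) × ln(5.25×10⁶/1.9×10⁶)
   = (2.910 kJ/mol)(1.016) = 2.96 kJ/mol
ΔG > 0, so the forward reaction is non-spontaneous (proceeds in reverse).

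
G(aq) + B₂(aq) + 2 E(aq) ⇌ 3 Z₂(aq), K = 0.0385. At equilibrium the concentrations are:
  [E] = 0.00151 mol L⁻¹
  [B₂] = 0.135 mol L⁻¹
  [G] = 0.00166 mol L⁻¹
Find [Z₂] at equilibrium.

At equilibrium, K = [Z₂]³ / ([G]·[B₂]·[E]²) = 0.0385.
([Z₂])³ / ((0.00166)·(0.135)·(0.00151)²) = 0.0385
[Z₂]³ = 1.97e-11 ⇒ [Z₂] = 2.70e-4 mol L⁻¹

[Z₂] = 2.70e-4 mol L⁻¹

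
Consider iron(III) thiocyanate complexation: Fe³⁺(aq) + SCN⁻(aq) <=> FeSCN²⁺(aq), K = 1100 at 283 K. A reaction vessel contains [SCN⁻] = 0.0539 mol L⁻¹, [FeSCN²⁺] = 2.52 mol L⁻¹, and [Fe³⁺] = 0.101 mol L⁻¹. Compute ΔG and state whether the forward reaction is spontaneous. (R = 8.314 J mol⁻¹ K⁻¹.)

ΔG = -2.04 kJ/mol; the forward reaction is spontaneous

Q = [FeSCN²⁺] / ([Fe³⁺]·[SCN⁻]) = (2.52) / ((0.101)·(0.0539)) = 463
ΔG = RT ln(Q/K) = (8.314 J mol⁻¹ K⁻¹)(283 K) × ln(463/1100)
   = (2.353 kJ/mol)(-0.8653) = -2.04 kJ/mol
ΔG < 0, so the forward reaction is spontaneous (proceeds forward).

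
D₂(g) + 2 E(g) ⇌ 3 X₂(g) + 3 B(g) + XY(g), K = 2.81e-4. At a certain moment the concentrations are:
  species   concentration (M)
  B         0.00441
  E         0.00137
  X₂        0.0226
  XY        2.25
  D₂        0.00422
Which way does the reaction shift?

no net change (already at equilibrium)

Q = [X₂]³·[B]³·[XY] / ([D₂]·[E]²) = (0.0226)³·(0.00441)³·(2.25) / ((0.00422)·(0.00137)²) = 2.81e-4
Q = 2.81e-4 = K, so the system is already at equilibrium.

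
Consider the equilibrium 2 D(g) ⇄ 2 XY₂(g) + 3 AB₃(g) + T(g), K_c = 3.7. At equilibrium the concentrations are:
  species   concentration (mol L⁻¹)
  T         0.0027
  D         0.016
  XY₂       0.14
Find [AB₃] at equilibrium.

At equilibrium, K_c = [XY₂]²·[AB₃]³·[T] / [D]² = 3.7.
(0.14)²·([AB₃])³·(0.0027) / (0.016)² = 3.7
[AB₃]³ = 17.9 ⇒ [AB₃] = 2.6 mol L⁻¹

[AB₃] = 2.6 mol L⁻¹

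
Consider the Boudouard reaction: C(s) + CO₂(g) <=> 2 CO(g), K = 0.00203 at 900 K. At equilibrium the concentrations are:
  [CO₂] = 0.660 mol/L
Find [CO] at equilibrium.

[CO] = 0.0366 mol/L

(C is a pure solid — omitted from K.)
At equilibrium, K = [CO]² / [CO₂] = 0.00203.
([CO])² / (0.660) = 0.00203
[CO]² = 0.00134 ⇒ [CO] = 0.0366 mol/L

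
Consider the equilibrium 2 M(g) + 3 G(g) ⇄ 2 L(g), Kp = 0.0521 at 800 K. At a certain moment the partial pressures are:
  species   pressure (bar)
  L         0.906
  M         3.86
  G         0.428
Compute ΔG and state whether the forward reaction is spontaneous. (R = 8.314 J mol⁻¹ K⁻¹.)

Qp = P(L)² / (P(M)²·P(G)³) = (0.906)² / ((3.86)²·(0.428)³) = 0.703
ΔG = RT ln(Qp/Kp) = (8.314 J mol⁻¹ K⁻¹)(800 K) × ln(0.703/0.0521)
   = (6.651 kJ/mol)(2.602) = 17.3 kJ/mol
ΔG > 0, so the forward reaction is non-spontaneous (proceeds in reverse).

ΔG = 17.3 kJ/mol; the forward reaction is non-spontaneous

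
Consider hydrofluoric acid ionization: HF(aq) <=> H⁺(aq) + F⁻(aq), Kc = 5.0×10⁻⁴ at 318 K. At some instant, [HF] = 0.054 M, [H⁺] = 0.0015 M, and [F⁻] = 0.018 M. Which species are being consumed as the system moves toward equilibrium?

none (at equilibrium)

Qc = [H⁺]·[F⁻] / [HF] = (0.0015)·(0.018) / (0.054) = 5.0×10⁻⁴
Qc = 5.0×10⁻⁴ = Kc; the system is at equilibrium.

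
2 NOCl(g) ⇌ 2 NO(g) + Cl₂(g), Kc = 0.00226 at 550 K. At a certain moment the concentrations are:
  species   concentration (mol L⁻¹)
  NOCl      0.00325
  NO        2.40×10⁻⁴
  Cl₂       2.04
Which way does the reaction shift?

Qc = [NO]²·[Cl₂] / [NOCl]² = (2.40×10⁻⁴)²·(2.04) / (0.00325)² = 0.0111
Qc = 0.0111 > Kc = 0.00226, so the reverse reaction proceeds.

toward reactants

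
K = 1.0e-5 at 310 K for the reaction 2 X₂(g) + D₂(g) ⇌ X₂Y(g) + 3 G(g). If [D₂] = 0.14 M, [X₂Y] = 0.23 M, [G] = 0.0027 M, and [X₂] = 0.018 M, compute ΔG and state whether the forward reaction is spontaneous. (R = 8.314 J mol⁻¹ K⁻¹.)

Q = [X₂Y]·[G]³ / ([X₂]²·[D₂]) = (0.23)·(0.0027)³ / ((0.018)²·(0.14)) = 9.98e-5
ΔG = RT ln(Q/K) = (8.314 J mol⁻¹ K⁻¹)(310 K) × ln(9.98e-5/1.0e-5)
   = (2.577 kJ/mol)(2.301) = 5.93 kJ/mol
ΔG > 0, so the forward reaction is non-spontaneous (proceeds in reverse).

ΔG = 5.93 kJ/mol; the forward reaction is non-spontaneous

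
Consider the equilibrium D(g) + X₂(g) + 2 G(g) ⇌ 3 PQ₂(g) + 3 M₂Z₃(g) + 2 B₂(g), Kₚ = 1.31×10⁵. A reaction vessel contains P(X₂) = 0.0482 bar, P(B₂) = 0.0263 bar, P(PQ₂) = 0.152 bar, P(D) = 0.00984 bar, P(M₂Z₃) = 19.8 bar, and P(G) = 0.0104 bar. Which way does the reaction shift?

Qₚ = P(PQ₂)³·P(M₂Z₃)³·P(B₂)² / (P(D)·P(X₂)·P(G)²) = (0.152)³·(19.8)³·(0.0263)² / ((0.00984)·(0.0482)·(0.0104)²) = 3.68×10⁵
Qₚ = 3.68×10⁵ > Kₚ = 1.31×10⁵, so the reverse reaction proceeds.

toward reactants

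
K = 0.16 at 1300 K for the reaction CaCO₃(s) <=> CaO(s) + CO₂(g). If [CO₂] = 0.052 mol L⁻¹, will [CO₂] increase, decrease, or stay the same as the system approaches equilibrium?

increase

(CaCO₃, CaO are pure solids — omitted from Q.)
Q = [CO₂] = 0.052
Q = 0.052 < K = 0.16: net forward reaction.
CO₂ is a product, so it increases.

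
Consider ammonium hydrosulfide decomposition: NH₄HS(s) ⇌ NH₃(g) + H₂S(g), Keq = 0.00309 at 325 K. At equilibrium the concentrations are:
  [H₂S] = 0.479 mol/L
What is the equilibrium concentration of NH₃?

(NH₄HS is a pure solid — omitted from Keq.)
At equilibrium, Keq = [NH₃]·[H₂S] = 0.00309.
([NH₃])·(0.479) = 0.00309
[NH₃] = 0.00645 mol/L

[NH₃] = 0.00645 mol/L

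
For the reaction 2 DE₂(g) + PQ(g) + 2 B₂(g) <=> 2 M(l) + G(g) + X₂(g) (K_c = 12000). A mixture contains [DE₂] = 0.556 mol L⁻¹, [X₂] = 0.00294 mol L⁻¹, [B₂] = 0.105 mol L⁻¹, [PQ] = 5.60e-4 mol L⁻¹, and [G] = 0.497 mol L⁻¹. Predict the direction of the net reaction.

to the right

(M is a pure liquid — omitted from Q_c.)
Q_c = [G]·[X₂] / ([DE₂]²·[PQ]·[B₂]²) = (0.497)·(0.00294) / ((0.556)²·(5.60e-4)·(0.105)²) = 766
Q_c = 766 < K_c = 12000, so the forward reaction proceeds.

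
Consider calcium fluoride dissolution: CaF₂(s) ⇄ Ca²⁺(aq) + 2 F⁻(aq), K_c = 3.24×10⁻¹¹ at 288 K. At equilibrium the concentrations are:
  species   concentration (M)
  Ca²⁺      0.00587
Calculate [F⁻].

(CaF₂ is a pure solid — omitted from K_c.)
At equilibrium, K_c = [Ca²⁺]·[F⁻]² = 3.24×10⁻¹¹.
(0.00587)·([F⁻])² = 3.24×10⁻¹¹
[F⁻]² = 5.52×10⁻⁹ ⇒ [F⁻] = 7.43×10⁻⁵ M

[F⁻] = 7.43×10⁻⁵ M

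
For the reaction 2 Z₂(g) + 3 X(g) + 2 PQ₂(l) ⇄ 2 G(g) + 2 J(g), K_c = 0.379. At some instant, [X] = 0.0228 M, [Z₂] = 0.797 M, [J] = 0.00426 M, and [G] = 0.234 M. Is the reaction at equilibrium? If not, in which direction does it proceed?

toward products

(PQ₂ is a pure liquid — omitted from Q_c.)
Q_c = [G]²·[J]² / ([Z₂]²·[X]³) = (0.234)²·(0.00426)² / ((0.797)²·(0.0228)³) = 0.132
Q_c = 0.132 < K_c = 0.379, so the forward reaction proceeds.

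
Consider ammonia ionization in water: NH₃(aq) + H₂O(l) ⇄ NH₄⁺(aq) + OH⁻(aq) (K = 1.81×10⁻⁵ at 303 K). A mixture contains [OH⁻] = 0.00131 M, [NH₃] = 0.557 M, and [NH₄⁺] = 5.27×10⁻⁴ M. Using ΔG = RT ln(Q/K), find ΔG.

(H₂O is a pure liquid — omitted from Q.)
Q = [NH₄⁺]·[OH⁻] / [NH₃] = (5.27×10⁻⁴)·(0.00131) / (0.557) = 1.24×10⁻⁶
ΔG = RT ln(Q/K) = (8.314 J mol⁻¹ K⁻¹)(303 K) × ln(1.24×10⁻⁶/1.81×10⁻⁵)
   = (2.519 kJ/mol)(-2.681) = -6.75 kJ/mol
ΔG < 0, so the forward reaction is spontaneous (proceeds forward).

ΔG = -6.75 kJ/mol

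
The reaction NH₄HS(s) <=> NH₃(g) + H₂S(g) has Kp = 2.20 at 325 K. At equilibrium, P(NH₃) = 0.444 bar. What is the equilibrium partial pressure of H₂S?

P(H₂S) = 4.95 bar

(NH₄HS is a pure solid — omitted from Kp.)
At equilibrium, Kp = P(NH₃)·P(H₂S) = 2.20.
(0.444)·(P(H₂S)) = 2.20
P(H₂S) = 4.95 bar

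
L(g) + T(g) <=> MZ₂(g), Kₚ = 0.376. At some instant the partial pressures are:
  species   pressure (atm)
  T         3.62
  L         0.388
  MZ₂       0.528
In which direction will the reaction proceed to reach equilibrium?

Qₚ = P(MZ₂) / (P(L)·P(T)) = (0.528) / ((0.388)·(3.62)) = 0.376
Qₚ = 0.376 = Kₚ, so the system is already at equilibrium.

no net change (already at equilibrium)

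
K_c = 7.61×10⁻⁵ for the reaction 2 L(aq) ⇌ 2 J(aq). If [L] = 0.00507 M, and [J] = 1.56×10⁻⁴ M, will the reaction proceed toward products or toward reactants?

Q_c = [J]² / [L]² = (1.56×10⁻⁴)² / (0.00507)² = 9.47×10⁻⁴
Q_c = 9.47×10⁻⁴ > K_c = 7.61×10⁻⁵, so the reverse reaction proceeds.

reverse (toward reactants)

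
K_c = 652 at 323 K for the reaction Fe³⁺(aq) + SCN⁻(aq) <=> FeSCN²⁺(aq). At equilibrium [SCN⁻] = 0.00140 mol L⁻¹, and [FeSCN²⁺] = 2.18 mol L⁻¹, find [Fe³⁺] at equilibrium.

[Fe³⁺] = 2.39 mol L⁻¹

At equilibrium, K_c = [FeSCN²⁺] / ([Fe³⁺]·[SCN⁻]) = 652.
(2.18) / (([Fe³⁺])·(0.00140)) = 652
[Fe³⁺] = 2.39 mol L⁻¹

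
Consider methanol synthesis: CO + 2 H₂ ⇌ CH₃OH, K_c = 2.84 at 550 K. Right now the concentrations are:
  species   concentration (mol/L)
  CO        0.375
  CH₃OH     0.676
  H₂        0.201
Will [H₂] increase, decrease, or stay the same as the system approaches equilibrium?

increase

Q_c = [CH₃OH] / ([CO]·[H₂]²) = (0.676) / ((0.375)·(0.201)²) = 44.6
Q_c = 44.6 > K_c = 2.84: net reverse reaction.
H₂ is a reactant, so it increases.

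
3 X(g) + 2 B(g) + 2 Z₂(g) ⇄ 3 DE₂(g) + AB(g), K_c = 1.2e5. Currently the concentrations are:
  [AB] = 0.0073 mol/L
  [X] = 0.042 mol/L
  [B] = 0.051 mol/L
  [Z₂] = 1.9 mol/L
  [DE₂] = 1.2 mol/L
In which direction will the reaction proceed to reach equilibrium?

Q_c = [DE₂]³·[AB] / ([X]³·[B]²·[Z₂]²) = (1.2)³·(0.0073) / ((0.042)³·(0.051)²·(1.9)²) = 18000
Q_c = 18000 < K_c = 1.2e5, so the forward reaction proceeds.

to the right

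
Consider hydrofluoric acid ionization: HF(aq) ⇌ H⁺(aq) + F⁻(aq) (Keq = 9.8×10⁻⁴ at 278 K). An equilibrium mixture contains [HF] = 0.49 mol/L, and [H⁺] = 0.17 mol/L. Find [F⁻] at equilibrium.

At equilibrium, Keq = [H⁺]·[F⁻] / [HF] = 9.8×10⁻⁴.
(0.17)·([F⁻]) / (0.49) = 9.8×10⁻⁴
[F⁻] = 0.00282 = 0.0028 mol/L

[F⁻] = 0.0028 mol/L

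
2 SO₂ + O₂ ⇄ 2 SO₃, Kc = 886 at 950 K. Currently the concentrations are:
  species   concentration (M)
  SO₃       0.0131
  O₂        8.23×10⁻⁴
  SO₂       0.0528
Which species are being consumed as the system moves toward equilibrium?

SO₂, O₂ (reactants)

Qc = [SO₃]² / ([SO₂]²·[O₂]) = (0.0131)² / ((0.0528)²·(8.23×10⁻⁴)) = 74.8
Qc = 74.8 < Kc = 886: net forward reaction.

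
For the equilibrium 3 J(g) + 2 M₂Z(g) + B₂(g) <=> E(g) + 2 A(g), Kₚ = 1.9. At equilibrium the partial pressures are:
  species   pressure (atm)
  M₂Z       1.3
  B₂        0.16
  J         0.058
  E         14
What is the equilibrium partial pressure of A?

At equilibrium, Kₚ = P(E)·P(A)² / (P(J)³·P(M₂Z)²·P(B₂)) = 1.9.
(14)·(P(A))² / ((0.058)³·(1.3)²·(0.16)) = 1.9
P(A)² = 7.16×10⁻⁶ ⇒ P(A) = 0.0027 atm

P(A) = 0.0027 atm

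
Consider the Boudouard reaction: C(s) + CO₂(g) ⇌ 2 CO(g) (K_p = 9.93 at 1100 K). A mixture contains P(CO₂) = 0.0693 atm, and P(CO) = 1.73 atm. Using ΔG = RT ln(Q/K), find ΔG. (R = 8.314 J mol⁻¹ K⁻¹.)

(C is a pure solid — omitted from Q_p.)
Q_p = P(CO)² / P(CO₂) = (1.73)² / (0.0693) = 43.2
ΔG = RT ln(Q_p/K_p) = (8.314 J mol⁻¹ K⁻¹)(1100 K) × ln(43.2/9.93)
   = (9.145 kJ/mol)(1.470) = 13.4 kJ/mol
ΔG > 0, so the forward reaction is non-spontaneous (proceeds in reverse).

ΔG = 13.4 kJ/mol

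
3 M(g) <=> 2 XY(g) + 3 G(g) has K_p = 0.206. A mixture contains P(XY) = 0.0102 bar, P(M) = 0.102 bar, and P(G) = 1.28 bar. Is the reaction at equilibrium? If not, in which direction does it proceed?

Q_p = P(XY)²·P(G)³ / P(M)³ = (0.0102)²·(1.28)³ / (0.102)³ = 0.206
Q_p = 0.206 = K_p, so the system is already at equilibrium.

at equilibrium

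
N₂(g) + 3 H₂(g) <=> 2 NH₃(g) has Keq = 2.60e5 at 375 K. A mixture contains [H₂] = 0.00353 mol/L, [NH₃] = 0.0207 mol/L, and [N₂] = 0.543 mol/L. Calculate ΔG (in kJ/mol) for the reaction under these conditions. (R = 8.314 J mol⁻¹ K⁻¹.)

Q = [NH₃]² / ([N₂]·[H₂]³) = (0.0207)² / ((0.543)·(0.00353)³) = 17900
ΔG = RT ln(Q/Keq) = (8.314 J mol⁻¹ K⁻¹)(375 K) × ln(17900/2.60e5)
   = (3.118 kJ/mol)(-2.676) = -8.34 kJ/mol
ΔG < 0, so the forward reaction is spontaneous (proceeds forward).

ΔG = -8.34 kJ/mol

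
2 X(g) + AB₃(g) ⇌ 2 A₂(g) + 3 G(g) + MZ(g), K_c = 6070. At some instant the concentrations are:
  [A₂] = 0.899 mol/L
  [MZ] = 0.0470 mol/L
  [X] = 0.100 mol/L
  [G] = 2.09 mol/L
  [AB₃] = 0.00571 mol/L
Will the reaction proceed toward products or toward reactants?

at equilibrium

Q_c = [A₂]²·[G]³·[MZ] / ([X]²·[AB₃]) = (0.899)²·(2.09)³·(0.0470) / ((0.100)²·(0.00571)) = 6070
Q_c = 6070 = K_c, so the system is already at equilibrium.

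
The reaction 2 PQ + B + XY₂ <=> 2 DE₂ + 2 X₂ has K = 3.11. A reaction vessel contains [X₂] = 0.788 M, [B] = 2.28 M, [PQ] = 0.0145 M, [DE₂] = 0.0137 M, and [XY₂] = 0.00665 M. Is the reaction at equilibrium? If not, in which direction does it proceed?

reverse (toward reactants)

Q = [DE₂]²·[X₂]² / ([PQ]²·[B]·[XY₂]) = (0.0137)²·(0.788)² / ((0.0145)²·(2.28)·(0.00665)) = 36.6
Q = 36.6 > K = 3.11, so the reverse reaction proceeds.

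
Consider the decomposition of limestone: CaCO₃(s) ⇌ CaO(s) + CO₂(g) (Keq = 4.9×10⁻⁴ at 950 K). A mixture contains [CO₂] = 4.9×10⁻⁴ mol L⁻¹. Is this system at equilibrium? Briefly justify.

yes, at equilibrium

(CaCO₃, CaO are pure solids — omitted from Q.)
Q = [CO₂] = 4.9×10⁻⁴
Q = 4.9×10⁻⁴ = Keq; the system is at equilibrium.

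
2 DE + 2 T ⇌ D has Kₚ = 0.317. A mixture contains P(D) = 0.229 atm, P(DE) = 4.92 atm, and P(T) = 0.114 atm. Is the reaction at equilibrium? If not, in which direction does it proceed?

reverse (toward reactants)

Qₚ = P(D) / (P(DE)²·P(T)²) = (0.229) / ((4.92)²·(0.114)²) = 0.728
Qₚ = 0.728 > Kₚ = 0.317, so the reverse reaction proceeds.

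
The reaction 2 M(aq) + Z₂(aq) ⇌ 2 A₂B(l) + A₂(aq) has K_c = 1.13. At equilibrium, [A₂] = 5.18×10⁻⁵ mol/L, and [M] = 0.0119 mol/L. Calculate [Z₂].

[Z₂] = 0.324 mol/L

(A₂B is a pure liquid — omitted from K_c.)
At equilibrium, K_c = [A₂] / ([M]²·[Z₂]) = 1.13.
(5.18×10⁻⁵) / ((0.0119)²·([Z₂])) = 1.13
[Z₂] = 0.324 mol/L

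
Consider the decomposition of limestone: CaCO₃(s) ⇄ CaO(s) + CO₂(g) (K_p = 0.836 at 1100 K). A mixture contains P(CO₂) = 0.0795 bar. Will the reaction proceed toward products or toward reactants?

in the forward direction

(CaCO₃, CaO are pure solids — omitted from Q_p.)
Q_p = P(CO₂) = 0.0795
Q_p = 0.0795 < K_p = 0.836, so the forward reaction proceeds.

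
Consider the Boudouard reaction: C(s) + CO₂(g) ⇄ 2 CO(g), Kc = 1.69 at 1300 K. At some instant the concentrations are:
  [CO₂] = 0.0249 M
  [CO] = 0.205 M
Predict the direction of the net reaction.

neither direction; the system is at equilibrium

(C is a pure solid — omitted from Qc.)
Qc = [CO]² / [CO₂] = (0.205)² / (0.0249) = 1.69
Qc = 1.69 = Kc, so the system is already at equilibrium.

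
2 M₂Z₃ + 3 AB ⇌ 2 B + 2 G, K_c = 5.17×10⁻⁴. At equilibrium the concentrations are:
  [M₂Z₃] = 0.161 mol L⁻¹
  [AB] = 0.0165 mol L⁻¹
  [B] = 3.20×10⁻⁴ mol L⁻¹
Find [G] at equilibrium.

[G] = 0.0242 mol L⁻¹

At equilibrium, K_c = [B]²·[G]² / ([M₂Z₃]²·[AB]³) = 5.17×10⁻⁴.
(3.20×10⁻⁴)²·([G])² / ((0.161)²·(0.0165)³) = 5.17×10⁻⁴
[G]² = 5.88×10⁻⁴ ⇒ [G] = 0.0242 mol L⁻¹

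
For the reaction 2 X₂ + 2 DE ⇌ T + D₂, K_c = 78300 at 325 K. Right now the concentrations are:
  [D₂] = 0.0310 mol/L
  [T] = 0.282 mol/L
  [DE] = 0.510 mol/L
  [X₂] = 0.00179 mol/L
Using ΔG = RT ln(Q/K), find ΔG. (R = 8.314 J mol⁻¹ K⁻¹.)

ΔG = -5.43 kJ/mol

Q_c = [T]·[D₂] / ([X₂]²·[DE]²) = (0.282)·(0.0310) / ((0.00179)²·(0.510)²) = 10500
ΔG = RT ln(Q_c/K_c) = (8.314 J mol⁻¹ K⁻¹)(325 K) × ln(10500/78300)
   = (2.702 kJ/mol)(-2.009) = -5.43 kJ/mol
ΔG < 0, so the forward reaction is spontaneous (proceeds forward).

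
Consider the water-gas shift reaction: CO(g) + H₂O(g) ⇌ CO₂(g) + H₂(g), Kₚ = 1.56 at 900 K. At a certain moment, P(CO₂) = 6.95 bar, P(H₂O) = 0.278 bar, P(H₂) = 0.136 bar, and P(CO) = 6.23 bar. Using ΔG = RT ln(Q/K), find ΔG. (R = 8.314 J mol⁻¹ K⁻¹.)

Qₚ = P(CO₂)·P(H₂) / (P(CO)·P(H₂O)) = (6.95)·(0.136) / ((6.23)·(0.278)) = 0.546
ΔG = RT ln(Qₚ/Kₚ) = (8.314 J mol⁻¹ K⁻¹)(900 K) × ln(0.546/1.56)
   = (7.483 kJ/mol)(-1.050) = -7.86 kJ/mol
ΔG < 0, so the forward reaction is spontaneous (proceeds forward).

ΔG = -7.86 kJ/mol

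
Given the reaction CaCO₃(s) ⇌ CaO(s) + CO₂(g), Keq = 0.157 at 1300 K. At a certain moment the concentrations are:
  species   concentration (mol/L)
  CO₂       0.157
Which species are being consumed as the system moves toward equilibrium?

(CaCO₃, CaO are pure solids — omitted from Q.)
Q = [CO₂] = 0.157
Q = 0.157 = Keq; the system is at equilibrium.

none (at equilibrium)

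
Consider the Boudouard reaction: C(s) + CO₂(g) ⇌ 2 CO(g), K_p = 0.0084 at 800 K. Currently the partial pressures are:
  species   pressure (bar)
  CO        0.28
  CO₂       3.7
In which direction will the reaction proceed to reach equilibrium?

toward reactants

(C is a pure solid — omitted from Q_p.)
Q_p = P(CO)² / P(CO₂) = (0.28)² / (3.7) = 0.021
Q_p = 0.021 > K_p = 0.0084, so the reverse reaction proceeds.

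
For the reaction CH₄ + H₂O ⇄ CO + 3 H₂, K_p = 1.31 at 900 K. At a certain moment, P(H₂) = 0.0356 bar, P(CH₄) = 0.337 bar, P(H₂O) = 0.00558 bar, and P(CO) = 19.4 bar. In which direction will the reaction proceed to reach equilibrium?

Q_p = P(CO)·P(H₂)³ / (P(CH₄)·P(H₂O)) = (19.4)·(0.0356)³ / ((0.337)·(0.00558)) = 0.465
Q_p = 0.465 < K_p = 1.31, so the forward reaction proceeds.

forward (toward products)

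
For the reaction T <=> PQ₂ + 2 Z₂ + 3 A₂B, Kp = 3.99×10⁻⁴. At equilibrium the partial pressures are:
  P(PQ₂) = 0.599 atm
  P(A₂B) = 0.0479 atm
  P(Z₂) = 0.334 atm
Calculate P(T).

P(T) = 0.0184 atm

At equilibrium, Kp = P(PQ₂)·P(Z₂)²·P(A₂B)³ / P(T) = 3.99×10⁻⁴.
(0.599)·(0.334)²·(0.0479)³ / (P(T)) = 3.99×10⁻⁴
P(T) = 0.0184 atm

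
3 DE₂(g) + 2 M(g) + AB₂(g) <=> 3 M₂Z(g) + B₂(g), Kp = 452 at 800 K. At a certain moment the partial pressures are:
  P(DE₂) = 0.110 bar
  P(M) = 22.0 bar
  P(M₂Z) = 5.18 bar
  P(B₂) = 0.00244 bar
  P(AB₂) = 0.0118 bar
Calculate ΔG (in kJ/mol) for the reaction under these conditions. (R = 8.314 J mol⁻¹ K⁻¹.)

Qp = P(M₂Z)³·P(B₂) / (P(DE₂)³·P(M)²·P(AB₂)) = (5.18)³·(0.00244) / ((0.110)³·(22.0)²·(0.0118)) = 44.6
ΔG = RT ln(Qp/Kp) = (8.314 J mol⁻¹ K⁻¹)(800 K) × ln(44.6/452)
   = (6.651 kJ/mol)(-2.316) = -15.4 kJ/mol
ΔG < 0, so the forward reaction is spontaneous (proceeds forward).

ΔG = -15.4 kJ/mol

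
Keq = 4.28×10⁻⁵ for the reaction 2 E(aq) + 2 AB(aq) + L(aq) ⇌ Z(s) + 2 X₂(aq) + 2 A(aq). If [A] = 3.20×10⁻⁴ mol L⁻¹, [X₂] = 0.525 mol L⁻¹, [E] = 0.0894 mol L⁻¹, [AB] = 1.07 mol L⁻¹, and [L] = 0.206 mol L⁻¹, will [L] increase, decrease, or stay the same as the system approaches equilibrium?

decrease

(Z is a pure solid — omitted from Q.)
Q = [X₂]²·[A]² / ([E]²·[AB]²·[L]) = (0.525)²·(3.20×10⁻⁴)² / ((0.0894)²·(1.07)²·(0.206)) = 1.50×10⁻⁵
Q = 1.50×10⁻⁵ < Keq = 4.28×10⁻⁵: net forward reaction.
L is a reactant, so it decreases.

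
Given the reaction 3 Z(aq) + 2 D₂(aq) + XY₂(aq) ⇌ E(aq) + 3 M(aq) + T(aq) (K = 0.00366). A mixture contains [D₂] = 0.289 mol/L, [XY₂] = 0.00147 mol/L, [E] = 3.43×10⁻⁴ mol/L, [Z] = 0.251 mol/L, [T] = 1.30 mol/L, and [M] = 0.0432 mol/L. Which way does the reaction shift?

Q = [E]·[M]³·[T] / ([Z]³·[D₂]²·[XY₂]) = (3.43×10⁻⁴)·(0.0432)³·(1.30) / ((0.251)³·(0.289)²·(0.00147)) = 0.0185
Q = 0.0185 > K = 0.00366, so the reverse reaction proceeds.

to the left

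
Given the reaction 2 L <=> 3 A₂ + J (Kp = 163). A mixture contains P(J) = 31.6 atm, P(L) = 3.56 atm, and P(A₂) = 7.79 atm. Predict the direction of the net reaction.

to the left

Qp = P(A₂)³·P(J) / P(L)² = (7.79)³·(31.6) / (3.56)² = 1180
Qp = 1180 > Kp = 163, so the reverse reaction proceeds.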